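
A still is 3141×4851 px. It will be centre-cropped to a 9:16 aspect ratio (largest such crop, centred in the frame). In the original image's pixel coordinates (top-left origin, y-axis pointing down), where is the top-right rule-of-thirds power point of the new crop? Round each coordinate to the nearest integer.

3141/4851 > 9/16, so the 9:16 crop keeps the full height 4851 and trims width to 4851 × 9/16 = 2728.69 px.
Left offset = (3141 − 2728.69)/2 = 206.16 px; top offset = 0.
Top-right is two-thirds across and one-third down within the crop:
x = 206.16 + 2 × 2728.69/3 ≈ 2025; y = 0.00 + 1 × 4851.00/3 ≈ 1617.

(2025, 1617)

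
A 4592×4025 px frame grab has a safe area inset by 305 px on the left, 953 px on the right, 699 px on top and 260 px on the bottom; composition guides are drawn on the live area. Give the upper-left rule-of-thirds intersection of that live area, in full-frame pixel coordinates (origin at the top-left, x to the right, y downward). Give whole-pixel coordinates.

Content width = 4592 − 305 − 953 = 3334 px; content height = 4025 − 699 − 260 = 3066 px.
Upper-left is one-third across and one-third down within the live area.
x = 305 + 1 × 3334/3 = 305 + 1111.33 ≈ 1416
y = 699 + 1 × 3066/3 = 699 + 1022.00 ≈ 1721

(1416, 1721)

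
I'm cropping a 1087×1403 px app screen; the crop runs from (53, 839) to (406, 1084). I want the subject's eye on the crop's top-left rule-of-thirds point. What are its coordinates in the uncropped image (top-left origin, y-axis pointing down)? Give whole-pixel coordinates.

Crop width = 406 − 53 = 353 px; one third is 117.67 px.
Crop height = 1084 − 839 = 245 px; one third is 81.67 px.
The top-left point is one-third across and one-third down within the crop:
x = 53 + 1 × 117.67 ≈ 171; y = 839 + 1 × 81.67 ≈ 921.

(171, 921)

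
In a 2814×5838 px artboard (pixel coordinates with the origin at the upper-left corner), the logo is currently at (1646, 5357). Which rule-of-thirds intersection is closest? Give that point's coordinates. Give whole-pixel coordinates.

Third lines: x ∈ {938, 1876}, y ∈ {1946, 3892}.
1646 is closer to x = 1876; 5357 is closer to y = 3892.
So the nearest intersection is the lower-right power point.

x = 1876 px, y = 3892 px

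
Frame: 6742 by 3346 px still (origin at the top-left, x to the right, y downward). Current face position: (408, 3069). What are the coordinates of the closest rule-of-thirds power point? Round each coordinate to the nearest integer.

Third lines: x ∈ {2247, 4495}, y ∈ {1115, 2231}.
408 is closer to x = 2247; 3069 is closer to y = 2231.
So the nearest intersection is the lower-left power point.

x = 2247 px, y = 2231 px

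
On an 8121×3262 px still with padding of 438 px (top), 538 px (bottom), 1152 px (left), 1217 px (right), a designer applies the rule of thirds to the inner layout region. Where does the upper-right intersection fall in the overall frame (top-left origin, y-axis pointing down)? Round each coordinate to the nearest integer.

(4987, 1200)

Content width = 8121 − 1152 − 1217 = 5752 px; content height = 3262 − 438 − 538 = 2286 px.
Upper-right is two-thirds across and one-third down within the inner layout region.
x = 1152 + 2 × 5752/3 = 1152 + 3834.67 ≈ 4987
y = 438 + 1 × 2286/3 = 438 + 762.00 ≈ 1200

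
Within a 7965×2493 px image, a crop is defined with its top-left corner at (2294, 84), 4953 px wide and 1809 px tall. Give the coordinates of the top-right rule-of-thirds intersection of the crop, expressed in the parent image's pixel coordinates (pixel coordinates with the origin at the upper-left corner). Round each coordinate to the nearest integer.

x = 5596 px, y = 687 px

One third of the crop width 4953 is 1651.00 px.
One third of the crop height 1809 is 603.00 px.
The top-right point is two-thirds across and one-third down within the crop:
x = 2294 + 2 × 1651.00 ≈ 5596; y = 84 + 1 × 603.00 ≈ 687.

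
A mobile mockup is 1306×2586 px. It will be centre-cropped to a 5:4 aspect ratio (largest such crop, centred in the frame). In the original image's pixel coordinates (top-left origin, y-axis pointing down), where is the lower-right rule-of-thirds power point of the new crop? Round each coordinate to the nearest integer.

(871, 1467)

1306/2586 < 5/4, so the 5:4 crop keeps the full width 1306 and trims height to 1306 × 4/5 = 1044.80 px.
Top offset = (2586 − 1044.80)/2 = 770.60 px; left offset = 0.
Lower-right is two-thirds across and two-thirds down within the crop:
x = 0.00 + 2 × 1306.00/3 ≈ 871; y = 770.60 + 2 × 1044.80/3 ≈ 1467.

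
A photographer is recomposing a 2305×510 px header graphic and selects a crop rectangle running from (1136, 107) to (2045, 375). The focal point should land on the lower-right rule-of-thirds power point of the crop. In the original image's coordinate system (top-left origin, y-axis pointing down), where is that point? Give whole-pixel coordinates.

Crop width = 2045 − 1136 = 909 px; one third is 303.00 px.
Crop height = 375 − 107 = 268 px; one third is 89.33 px.
The lower-right point is two-thirds across and two-thirds down within the crop:
x = 1136 + 2 × 303.00 ≈ 1742; y = 107 + 2 × 89.33 ≈ 286.

x = 1742 px, y = 286 px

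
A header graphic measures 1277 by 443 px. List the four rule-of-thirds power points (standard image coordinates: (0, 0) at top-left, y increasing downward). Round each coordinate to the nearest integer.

(426, 148), (851, 148), (426, 295), (851, 295)

One third of 1277 is 425.67; one third of 443 is 147.67.
Vertical third lines at x = 426 and x = 851; horizontal third lines at y = 148 and y = 295.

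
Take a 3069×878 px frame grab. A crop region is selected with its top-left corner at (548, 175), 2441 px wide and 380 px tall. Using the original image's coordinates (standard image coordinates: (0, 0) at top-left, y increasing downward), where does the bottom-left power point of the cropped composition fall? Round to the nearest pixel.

One third of the crop width 2441 is 813.67 px.
One third of the crop height 380 is 126.67 px.
The bottom-left point is one-third across and two-thirds down within the crop:
x = 548 + 1 × 813.67 ≈ 1362; y = 175 + 2 × 126.67 ≈ 428.

(1362, 428)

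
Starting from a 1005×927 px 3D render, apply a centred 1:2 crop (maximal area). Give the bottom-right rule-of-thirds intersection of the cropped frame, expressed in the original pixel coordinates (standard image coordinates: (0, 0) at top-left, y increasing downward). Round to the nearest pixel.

(580, 618)

1005/927 > 1/2, so the 1:2 crop keeps the full height 927 and trims width to 927 × 1/2 = 463.50 px.
Left offset = (1005 − 463.50)/2 = 270.75 px; top offset = 0.
Bottom-right is two-thirds across and two-thirds down within the crop:
x = 270.75 + 2 × 463.50/3 ≈ 580; y = 0.00 + 2 × 927.00/3 ≈ 618.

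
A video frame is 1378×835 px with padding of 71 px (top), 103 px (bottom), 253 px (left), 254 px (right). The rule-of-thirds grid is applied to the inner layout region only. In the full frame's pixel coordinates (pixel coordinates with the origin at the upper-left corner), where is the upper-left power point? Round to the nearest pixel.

Content width = 1378 − 253 − 254 = 871 px; content height = 835 − 71 − 103 = 661 px.
Upper-left is one-third across and one-third down within the inner layout region.
x = 253 + 1 × 871/3 = 253 + 290.33 ≈ 543
y = 71 + 1 × 661/3 = 71 + 220.33 ≈ 291

x = 543 px, y = 291 px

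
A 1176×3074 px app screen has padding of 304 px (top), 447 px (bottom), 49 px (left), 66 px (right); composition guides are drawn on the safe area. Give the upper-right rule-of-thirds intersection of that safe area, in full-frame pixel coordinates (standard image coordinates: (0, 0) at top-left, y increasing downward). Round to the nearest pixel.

(756, 1078)

Content width = 1176 − 49 − 66 = 1061 px; content height = 3074 − 304 − 447 = 2323 px.
Upper-right is two-thirds across and one-third down within the safe area.
x = 49 + 2 × 1061/3 = 49 + 707.33 ≈ 756
y = 304 + 1 × 2323/3 = 304 + 774.33 ≈ 1078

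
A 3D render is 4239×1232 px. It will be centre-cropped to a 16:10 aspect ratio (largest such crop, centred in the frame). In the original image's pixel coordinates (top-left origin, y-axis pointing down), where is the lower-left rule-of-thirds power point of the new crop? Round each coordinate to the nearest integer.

(1791, 821)

4239/1232 > 16/10, so the 16:10 crop keeps the full height 1232 and trims width to 1232 × 16/10 = 1971.20 px.
Left offset = (4239 − 1971.20)/2 = 1133.90 px; top offset = 0.
Lower-left is one-third across and two-thirds down within the crop:
x = 1133.90 + 1 × 1971.20/3 ≈ 1791; y = 0.00 + 2 × 1232.00/3 ≈ 821.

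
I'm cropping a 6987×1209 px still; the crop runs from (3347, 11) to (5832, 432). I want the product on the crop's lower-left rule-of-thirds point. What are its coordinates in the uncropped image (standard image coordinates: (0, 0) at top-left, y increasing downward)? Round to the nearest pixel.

Crop width = 5832 − 3347 = 2485 px; one third is 828.33 px.
Crop height = 432 − 11 = 421 px; one third is 140.33 px.
The lower-left point is one-third across and two-thirds down within the crop:
x = 3347 + 1 × 828.33 ≈ 4175; y = 11 + 2 × 140.33 ≈ 292.

x = 4175 px, y = 292 px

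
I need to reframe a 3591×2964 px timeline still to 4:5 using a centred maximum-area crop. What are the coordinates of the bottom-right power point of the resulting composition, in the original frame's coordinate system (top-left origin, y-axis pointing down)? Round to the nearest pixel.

(2191, 1976)

3591/2964 > 4/5, so the 4:5 crop keeps the full height 2964 and trims width to 2964 × 4/5 = 2371.20 px.
Left offset = (3591 − 2371.20)/2 = 609.90 px; top offset = 0.
Bottom-right is two-thirds across and two-thirds down within the crop:
x = 609.90 + 2 × 2371.20/3 ≈ 2191; y = 0.00 + 2 × 2964.00/3 ≈ 1976.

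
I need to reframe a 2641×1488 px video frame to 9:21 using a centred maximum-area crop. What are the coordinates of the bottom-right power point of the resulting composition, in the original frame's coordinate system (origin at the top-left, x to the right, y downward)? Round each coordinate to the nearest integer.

(1427, 992)

2641/1488 > 9/21, so the 9:21 crop keeps the full height 1488 and trims width to 1488 × 9/21 = 637.71 px.
Left offset = (2641 − 637.71)/2 = 1001.64 px; top offset = 0.
Bottom-right is two-thirds across and two-thirds down within the crop:
x = 1001.64 + 2 × 637.71/3 ≈ 1427; y = 0.00 + 2 × 1488.00/3 ≈ 992.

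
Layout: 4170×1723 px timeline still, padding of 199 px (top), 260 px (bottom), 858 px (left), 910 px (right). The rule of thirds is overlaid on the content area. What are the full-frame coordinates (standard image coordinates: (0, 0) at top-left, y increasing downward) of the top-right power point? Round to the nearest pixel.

Content width = 4170 − 858 − 910 = 2402 px; content height = 1723 − 199 − 260 = 1264 px.
Top-right is two-thirds across and one-third down within the content area.
x = 858 + 2 × 2402/3 = 858 + 1601.33 ≈ 2459
y = 199 + 1 × 1264/3 = 199 + 421.33 ≈ 620

(2459, 620)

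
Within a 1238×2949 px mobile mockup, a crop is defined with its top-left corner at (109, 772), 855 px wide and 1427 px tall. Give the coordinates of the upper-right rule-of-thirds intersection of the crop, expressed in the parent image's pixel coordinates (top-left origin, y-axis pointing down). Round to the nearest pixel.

One third of the crop width 855 is 285.00 px.
One third of the crop height 1427 is 475.67 px.
The upper-right point is two-thirds across and one-third down within the crop:
x = 109 + 2 × 285.00 ≈ 679; y = 772 + 1 × 475.67 ≈ 1248.

(679, 1248)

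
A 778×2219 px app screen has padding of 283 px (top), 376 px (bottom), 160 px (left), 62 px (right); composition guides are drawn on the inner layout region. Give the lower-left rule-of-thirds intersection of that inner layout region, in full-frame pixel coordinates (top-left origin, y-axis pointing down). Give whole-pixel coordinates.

Content width = 778 − 160 − 62 = 556 px; content height = 2219 − 283 − 376 = 1560 px.
Lower-left is one-third across and two-thirds down within the inner layout region.
x = 160 + 1 × 556/3 = 160 + 185.33 ≈ 345
y = 283 + 2 × 1560/3 = 283 + 1040.00 ≈ 1323

x = 345 px, y = 1323 px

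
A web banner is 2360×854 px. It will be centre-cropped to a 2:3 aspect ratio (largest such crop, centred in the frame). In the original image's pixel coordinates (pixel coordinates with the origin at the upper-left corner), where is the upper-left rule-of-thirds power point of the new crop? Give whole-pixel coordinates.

(1085, 285)

2360/854 > 2/3, so the 2:3 crop keeps the full height 854 and trims width to 854 × 2/3 = 569.33 px.
Left offset = (2360 − 569.33)/2 = 895.33 px; top offset = 0.
Upper-left is one-third across and one-third down within the crop:
x = 895.33 + 1 × 569.33/3 ≈ 1085; y = 0.00 + 1 × 854.00/3 ≈ 285.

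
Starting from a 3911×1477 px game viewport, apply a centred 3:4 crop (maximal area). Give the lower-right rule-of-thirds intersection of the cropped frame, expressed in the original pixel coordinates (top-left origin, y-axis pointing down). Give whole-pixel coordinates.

x = 2140 px, y = 985 px

3911/1477 > 3/4, so the 3:4 crop keeps the full height 1477 and trims width to 1477 × 3/4 = 1107.75 px.
Left offset = (3911 − 1107.75)/2 = 1401.62 px; top offset = 0.
Lower-right is two-thirds across and two-thirds down within the crop:
x = 1401.62 + 2 × 1107.75/3 ≈ 2140; y = 0.00 + 2 × 1477.00/3 ≈ 985.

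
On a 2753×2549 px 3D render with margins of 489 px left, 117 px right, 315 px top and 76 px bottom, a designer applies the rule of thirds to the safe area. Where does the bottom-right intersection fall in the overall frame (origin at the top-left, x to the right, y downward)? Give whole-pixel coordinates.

x = 1920 px, y = 1754 px

Content width = 2753 − 489 − 117 = 2147 px; content height = 2549 − 315 − 76 = 2158 px.
Bottom-right is two-thirds across and two-thirds down within the safe area.
x = 489 + 2 × 2147/3 = 489 + 1431.33 ≈ 1920
y = 315 + 2 × 2158/3 = 315 + 1438.67 ≈ 1754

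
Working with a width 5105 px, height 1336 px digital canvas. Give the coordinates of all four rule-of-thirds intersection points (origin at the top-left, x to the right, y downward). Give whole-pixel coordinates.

(1702, 445), (3403, 445), (1702, 891), (3403, 891)

One third of 5105 is 1701.67; one third of 1336 is 445.33.
Vertical third lines at x = 1702 and x = 3403; horizontal third lines at y = 445 and y = 891.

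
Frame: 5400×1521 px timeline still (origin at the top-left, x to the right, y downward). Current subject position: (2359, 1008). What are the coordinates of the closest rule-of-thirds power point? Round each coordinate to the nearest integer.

Third lines: x ∈ {1800, 3600}, y ∈ {507, 1014}.
2359 is closer to x = 1800; 1008 is closer to y = 1014.
So the nearest intersection is the lower-left power point.

x = 1800 px, y = 1014 px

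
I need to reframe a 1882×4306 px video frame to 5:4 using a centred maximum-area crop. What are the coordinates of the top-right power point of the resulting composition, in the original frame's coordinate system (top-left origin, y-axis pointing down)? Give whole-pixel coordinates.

1882/4306 < 5/4, so the 5:4 crop keeps the full width 1882 and trims height to 1882 × 4/5 = 1505.60 px.
Top offset = (4306 − 1505.60)/2 = 1400.20 px; left offset = 0.
Top-right is two-thirds across and one-third down within the crop:
x = 0.00 + 2 × 1882.00/3 ≈ 1255; y = 1400.20 + 1 × 1505.60/3 ≈ 1902.

(1255, 1902)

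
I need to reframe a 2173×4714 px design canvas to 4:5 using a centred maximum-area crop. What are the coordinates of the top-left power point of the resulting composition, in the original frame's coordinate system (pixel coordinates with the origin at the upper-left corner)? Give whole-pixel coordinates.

x = 724 px, y = 1904 px

2173/4714 < 4/5, so the 4:5 crop keeps the full width 2173 and trims height to 2173 × 5/4 = 2716.25 px.
Top offset = (4714 − 2716.25)/2 = 998.88 px; left offset = 0.
Top-left is one-third across and one-third down within the crop:
x = 0.00 + 1 × 2173.00/3 ≈ 724; y = 998.88 + 1 × 2716.25/3 ≈ 1904.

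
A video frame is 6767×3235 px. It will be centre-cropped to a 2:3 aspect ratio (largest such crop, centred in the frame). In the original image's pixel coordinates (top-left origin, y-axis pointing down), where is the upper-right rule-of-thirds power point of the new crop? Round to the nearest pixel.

x = 3743 px, y = 1078 px

6767/3235 > 2/3, so the 2:3 crop keeps the full height 3235 and trims width to 3235 × 2/3 = 2156.67 px.
Left offset = (6767 − 2156.67)/2 = 2305.17 px; top offset = 0.
Upper-right is two-thirds across and one-third down within the crop:
x = 2305.17 + 2 × 2156.67/3 ≈ 3743; y = 0.00 + 1 × 3235.00/3 ≈ 1078.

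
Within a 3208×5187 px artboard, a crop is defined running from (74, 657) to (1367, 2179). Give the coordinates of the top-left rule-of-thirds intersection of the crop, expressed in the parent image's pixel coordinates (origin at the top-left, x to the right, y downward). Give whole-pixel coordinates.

Crop width = 1367 − 74 = 1293 px; one third is 431.00 px.
Crop height = 2179 − 657 = 1522 px; one third is 507.33 px.
The top-left point is one-third across and one-third down within the crop:
x = 74 + 1 × 431.00 ≈ 505; y = 657 + 1 × 507.33 ≈ 1164.

(505, 1164)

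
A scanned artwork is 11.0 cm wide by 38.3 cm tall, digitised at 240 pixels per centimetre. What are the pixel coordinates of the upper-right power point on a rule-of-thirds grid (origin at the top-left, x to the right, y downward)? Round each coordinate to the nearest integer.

x = 1760 px, y = 3064 px

In pixels the canvas is 11.0 × 240 = 2640 wide and 38.3 × 240 = 9192 tall.
The upper-right point is two-thirds across and one-third down:
x = 2 × 2640/3 ≈ 1760; y = 1 × 9192/3 ≈ 3064.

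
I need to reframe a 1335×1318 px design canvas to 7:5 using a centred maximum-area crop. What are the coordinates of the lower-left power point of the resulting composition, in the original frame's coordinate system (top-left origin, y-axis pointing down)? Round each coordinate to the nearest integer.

1335/1318 < 7/5, so the 7:5 crop keeps the full width 1335 and trims height to 1335 × 5/7 = 953.57 px.
Top offset = (1318 − 953.57)/2 = 182.21 px; left offset = 0.
Lower-left is one-third across and two-thirds down within the crop:
x = 0.00 + 1 × 1335.00/3 ≈ 445; y = 182.21 + 2 × 953.57/3 ≈ 818.

x = 445 px, y = 818 px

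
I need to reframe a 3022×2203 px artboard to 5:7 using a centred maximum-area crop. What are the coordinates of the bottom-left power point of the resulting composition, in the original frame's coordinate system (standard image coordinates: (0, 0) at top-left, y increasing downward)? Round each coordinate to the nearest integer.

3022/2203 > 5/7, so the 5:7 crop keeps the full height 2203 and trims width to 2203 × 5/7 = 1573.57 px.
Left offset = (3022 − 1573.57)/2 = 724.21 px; top offset = 0.
Bottom-left is one-third across and two-thirds down within the crop:
x = 724.21 + 1 × 1573.57/3 ≈ 1249; y = 0.00 + 2 × 2203.00/3 ≈ 1469.

(1249, 1469)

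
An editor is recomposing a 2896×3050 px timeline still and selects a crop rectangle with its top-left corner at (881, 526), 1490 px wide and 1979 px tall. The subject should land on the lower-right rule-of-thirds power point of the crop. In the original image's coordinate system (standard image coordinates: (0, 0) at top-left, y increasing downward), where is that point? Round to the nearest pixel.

x = 1874 px, y = 1845 px

One third of the crop width 1490 is 496.67 px.
One third of the crop height 1979 is 659.67 px.
The lower-right point is two-thirds across and two-thirds down within the crop:
x = 881 + 2 × 496.67 ≈ 1874; y = 526 + 2 × 659.67 ≈ 1845.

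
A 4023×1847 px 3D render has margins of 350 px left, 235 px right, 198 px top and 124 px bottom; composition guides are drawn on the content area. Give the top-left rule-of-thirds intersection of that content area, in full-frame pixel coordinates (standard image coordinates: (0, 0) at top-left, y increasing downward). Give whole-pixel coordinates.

Content width = 4023 − 350 − 235 = 3438 px; content height = 1847 − 198 − 124 = 1525 px.
Top-left is one-third across and one-third down within the content area.
x = 350 + 1 × 3438/3 = 350 + 1146.00 ≈ 1496
y = 198 + 1 × 1525/3 = 198 + 508.33 ≈ 706

x = 1496 px, y = 706 px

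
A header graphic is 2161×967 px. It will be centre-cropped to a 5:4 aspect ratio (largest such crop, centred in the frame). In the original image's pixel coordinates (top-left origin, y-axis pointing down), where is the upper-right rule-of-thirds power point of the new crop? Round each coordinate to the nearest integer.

(1282, 322)

2161/967 > 5/4, so the 5:4 crop keeps the full height 967 and trims width to 967 × 5/4 = 1208.75 px.
Left offset = (2161 − 1208.75)/2 = 476.12 px; top offset = 0.
Upper-right is two-thirds across and one-third down within the crop:
x = 476.12 + 2 × 1208.75/3 ≈ 1282; y = 0.00 + 1 × 967.00/3 ≈ 322.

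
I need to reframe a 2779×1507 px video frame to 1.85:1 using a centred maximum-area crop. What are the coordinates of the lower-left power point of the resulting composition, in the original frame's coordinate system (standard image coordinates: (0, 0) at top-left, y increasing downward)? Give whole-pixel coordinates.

2779/1507 < 1.85/1, so the 1.85:1 crop keeps the full width 2779 and trims height to 2779 × 1/1.85 = 1502.16 px.
Top offset = (1507 − 1502.16)/2 = 2.42 px; left offset = 0.
Lower-left is one-third across and two-thirds down within the crop:
x = 0.00 + 1 × 2779.00/3 ≈ 926; y = 2.42 + 2 × 1502.16/3 ≈ 1004.

x = 926 px, y = 1004 px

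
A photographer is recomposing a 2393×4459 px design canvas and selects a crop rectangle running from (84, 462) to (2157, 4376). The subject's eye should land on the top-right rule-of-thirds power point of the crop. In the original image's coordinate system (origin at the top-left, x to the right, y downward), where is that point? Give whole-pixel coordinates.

Crop width = 2157 − 84 = 2073 px; one third is 691.00 px.
Crop height = 4376 − 462 = 3914 px; one third is 1304.67 px.
The top-right point is two-thirds across and one-third down within the crop:
x = 84 + 2 × 691.00 ≈ 1466; y = 462 + 1 × 1304.67 ≈ 1767.

(1466, 1767)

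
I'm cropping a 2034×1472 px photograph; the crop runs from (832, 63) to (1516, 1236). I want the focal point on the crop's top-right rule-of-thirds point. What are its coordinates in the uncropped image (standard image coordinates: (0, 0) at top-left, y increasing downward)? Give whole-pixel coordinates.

Crop width = 1516 − 832 = 684 px; one third is 228.00 px.
Crop height = 1236 − 63 = 1173 px; one third is 391.00 px.
The top-right point is two-thirds across and one-third down within the crop:
x = 832 + 2 × 228.00 ≈ 1288; y = 63 + 1 × 391.00 ≈ 454.

(1288, 454)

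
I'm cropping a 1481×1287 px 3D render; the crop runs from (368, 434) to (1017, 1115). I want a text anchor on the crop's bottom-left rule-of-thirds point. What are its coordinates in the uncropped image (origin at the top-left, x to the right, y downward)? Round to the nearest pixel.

Crop width = 1017 − 368 = 649 px; one third is 216.33 px.
Crop height = 1115 − 434 = 681 px; one third is 227.00 px.
The bottom-left point is one-third across and two-thirds down within the crop:
x = 368 + 1 × 216.33 ≈ 584; y = 434 + 2 × 227.00 ≈ 888.

x = 584 px, y = 888 px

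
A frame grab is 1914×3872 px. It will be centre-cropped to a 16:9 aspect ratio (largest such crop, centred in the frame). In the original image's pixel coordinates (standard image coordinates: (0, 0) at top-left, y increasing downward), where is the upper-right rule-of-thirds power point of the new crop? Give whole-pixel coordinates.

1914/3872 < 16/9, so the 16:9 crop keeps the full width 1914 and trims height to 1914 × 9/16 = 1076.62 px.
Top offset = (3872 − 1076.62)/2 = 1397.69 px; left offset = 0.
Upper-right is two-thirds across and one-third down within the crop:
x = 0.00 + 2 × 1914.00/3 ≈ 1276; y = 1397.69 + 1 × 1076.62/3 ≈ 1757.

x = 1276 px, y = 1757 px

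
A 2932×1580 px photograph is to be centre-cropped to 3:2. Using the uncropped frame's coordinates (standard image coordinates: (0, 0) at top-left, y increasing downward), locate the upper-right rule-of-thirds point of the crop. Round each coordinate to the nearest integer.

2932/1580 > 3/2, so the 3:2 crop keeps the full height 1580 and trims width to 1580 × 3/2 = 2370.00 px.
Left offset = (2932 − 2370.00)/2 = 281.00 px; top offset = 0.
Upper-right is two-thirds across and one-third down within the crop:
x = 281.00 + 2 × 2370.00/3 ≈ 1861; y = 0.00 + 1 × 1580.00/3 ≈ 527.

(1861, 527)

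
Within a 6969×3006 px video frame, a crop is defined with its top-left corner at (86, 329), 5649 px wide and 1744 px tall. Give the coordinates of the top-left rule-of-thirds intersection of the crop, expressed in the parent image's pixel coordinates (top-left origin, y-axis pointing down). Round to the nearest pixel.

One third of the crop width 5649 is 1883.00 px.
One third of the crop height 1744 is 581.33 px.
The top-left point is one-third across and one-third down within the crop:
x = 86 + 1 × 1883.00 ≈ 1969; y = 329 + 1 × 581.33 ≈ 910.

x = 1969 px, y = 910 px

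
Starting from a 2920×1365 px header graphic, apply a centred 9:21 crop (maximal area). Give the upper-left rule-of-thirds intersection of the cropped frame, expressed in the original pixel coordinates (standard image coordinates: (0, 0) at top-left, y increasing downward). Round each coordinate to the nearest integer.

x = 1363 px, y = 455 px

2920/1365 > 9/21, so the 9:21 crop keeps the full height 1365 and trims width to 1365 × 9/21 = 585.00 px.
Left offset = (2920 − 585.00)/2 = 1167.50 px; top offset = 0.
Upper-left is one-third across and one-third down within the crop:
x = 1167.50 + 1 × 585.00/3 ≈ 1363; y = 0.00 + 1 × 1365.00/3 ≈ 455.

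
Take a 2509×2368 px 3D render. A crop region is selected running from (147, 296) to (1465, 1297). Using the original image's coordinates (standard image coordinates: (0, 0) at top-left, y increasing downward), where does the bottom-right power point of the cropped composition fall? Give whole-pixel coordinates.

Crop width = 1465 − 147 = 1318 px; one third is 439.33 px.
Crop height = 1297 − 296 = 1001 px; one third is 333.67 px.
The bottom-right point is two-thirds across and two-thirds down within the crop:
x = 147 + 2 × 439.33 ≈ 1026; y = 296 + 2 × 333.67 ≈ 963.

(1026, 963)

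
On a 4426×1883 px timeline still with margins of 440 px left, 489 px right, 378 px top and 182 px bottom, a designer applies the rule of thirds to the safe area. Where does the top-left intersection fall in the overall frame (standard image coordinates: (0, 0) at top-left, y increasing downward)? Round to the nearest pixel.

(1606, 819)

Content width = 4426 − 440 − 489 = 3497 px; content height = 1883 − 378 − 182 = 1323 px.
Top-left is one-third across and one-third down within the safe area.
x = 440 + 1 × 3497/3 = 440 + 1165.67 ≈ 1606
y = 378 + 1 × 1323/3 = 378 + 441.00 ≈ 819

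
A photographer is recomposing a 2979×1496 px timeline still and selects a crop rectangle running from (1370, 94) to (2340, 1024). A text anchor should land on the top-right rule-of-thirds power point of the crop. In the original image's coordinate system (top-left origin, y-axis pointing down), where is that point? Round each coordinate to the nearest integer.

x = 2017 px, y = 404 px

Crop width = 2340 − 1370 = 970 px; one third is 323.33 px.
Crop height = 1024 − 94 = 930 px; one third is 310.00 px.
The top-right point is two-thirds across and one-third down within the crop:
x = 1370 + 2 × 323.33 ≈ 2017; y = 94 + 1 × 310.00 ≈ 404.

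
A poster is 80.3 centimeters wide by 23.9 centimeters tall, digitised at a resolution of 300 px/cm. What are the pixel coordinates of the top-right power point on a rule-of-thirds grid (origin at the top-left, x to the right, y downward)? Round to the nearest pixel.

In pixels the canvas is 80.3 × 300 = 24090 wide and 23.9 × 300 = 7170 tall.
The top-right point is two-thirds across and one-third down:
x = 2 × 24090/3 ≈ 16060; y = 1 × 7170/3 ≈ 2390.

(16060, 2390)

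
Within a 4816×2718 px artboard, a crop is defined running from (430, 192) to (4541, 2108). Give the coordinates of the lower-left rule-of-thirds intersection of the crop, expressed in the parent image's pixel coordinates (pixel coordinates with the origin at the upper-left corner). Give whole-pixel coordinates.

(1800, 1469)

Crop width = 4541 − 430 = 4111 px; one third is 1370.33 px.
Crop height = 2108 − 192 = 1916 px; one third is 638.67 px.
The lower-left point is one-third across and two-thirds down within the crop:
x = 430 + 1 × 1370.33 ≈ 1800; y = 192 + 2 × 638.67 ≈ 1469.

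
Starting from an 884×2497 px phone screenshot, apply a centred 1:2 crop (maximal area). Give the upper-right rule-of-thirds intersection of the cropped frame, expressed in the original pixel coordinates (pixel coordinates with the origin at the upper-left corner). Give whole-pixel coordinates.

(589, 954)

884/2497 < 1/2, so the 1:2 crop keeps the full width 884 and trims height to 884 × 2/1 = 1768.00 px.
Top offset = (2497 − 1768.00)/2 = 364.50 px; left offset = 0.
Upper-right is two-thirds across and one-third down within the crop:
x = 0.00 + 2 × 884.00/3 ≈ 589; y = 364.50 + 1 × 1768.00/3 ≈ 954.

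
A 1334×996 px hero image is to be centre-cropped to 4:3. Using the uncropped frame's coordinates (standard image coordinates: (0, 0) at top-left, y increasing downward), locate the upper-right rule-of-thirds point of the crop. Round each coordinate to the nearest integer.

1334/996 > 4/3, so the 4:3 crop keeps the full height 996 and trims width to 996 × 4/3 = 1328.00 px.
Left offset = (1334 − 1328.00)/2 = 3.00 px; top offset = 0.
Upper-right is two-thirds across and one-third down within the crop:
x = 3.00 + 2 × 1328.00/3 ≈ 888; y = 0.00 + 1 × 996.00/3 ≈ 332.

(888, 332)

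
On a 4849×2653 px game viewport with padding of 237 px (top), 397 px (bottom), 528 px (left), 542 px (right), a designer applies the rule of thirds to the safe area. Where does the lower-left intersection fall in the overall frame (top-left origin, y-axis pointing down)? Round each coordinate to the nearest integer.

Content width = 4849 − 528 − 542 = 3779 px; content height = 2653 − 237 − 397 = 2019 px.
Lower-left is one-third across and two-thirds down within the safe area.
x = 528 + 1 × 3779/3 = 528 + 1259.67 ≈ 1788
y = 237 + 2 × 2019/3 = 237 + 1346.00 ≈ 1583

x = 1788 px, y = 1583 px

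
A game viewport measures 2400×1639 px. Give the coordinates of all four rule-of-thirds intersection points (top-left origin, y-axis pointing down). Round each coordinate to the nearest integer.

(800, 546), (1600, 546), (800, 1093), (1600, 1093)

One third of 2400 is 800; one third of 1639 is 546.33.
Vertical third lines at x = 800 and x = 1600; horizontal third lines at y = 546 and y = 1093.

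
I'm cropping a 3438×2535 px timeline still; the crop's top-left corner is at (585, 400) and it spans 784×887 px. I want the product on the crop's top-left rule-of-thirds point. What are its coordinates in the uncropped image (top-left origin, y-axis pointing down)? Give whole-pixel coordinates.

One third of the crop width 784 is 261.33 px.
One third of the crop height 887 is 295.67 px.
The top-left point is one-third across and one-third down within the crop:
x = 585 + 1 × 261.33 ≈ 846; y = 400 + 1 × 295.67 ≈ 696.

(846, 696)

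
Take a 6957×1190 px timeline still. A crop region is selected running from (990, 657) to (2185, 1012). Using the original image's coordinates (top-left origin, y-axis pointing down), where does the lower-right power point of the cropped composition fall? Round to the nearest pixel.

Crop width = 2185 − 990 = 1195 px; one third is 398.33 px.
Crop height = 1012 − 657 = 355 px; one third is 118.33 px.
The lower-right point is two-thirds across and two-thirds down within the crop:
x = 990 + 2 × 398.33 ≈ 1787; y = 657 + 2 × 118.33 ≈ 894.

(1787, 894)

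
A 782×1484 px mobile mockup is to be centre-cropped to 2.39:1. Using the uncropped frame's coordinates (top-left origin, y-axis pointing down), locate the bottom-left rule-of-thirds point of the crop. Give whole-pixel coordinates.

782/1484 < 2.39/1, so the 2.39:1 crop keeps the full width 782 and trims height to 782 × 1/2.39 = 327.20 px.
Top offset = (1484 − 327.20)/2 = 578.40 px; left offset = 0.
Bottom-left is one-third across and two-thirds down within the crop:
x = 0.00 + 1 × 782.00/3 ≈ 261; y = 578.40 + 2 × 327.20/3 ≈ 797.

(261, 797)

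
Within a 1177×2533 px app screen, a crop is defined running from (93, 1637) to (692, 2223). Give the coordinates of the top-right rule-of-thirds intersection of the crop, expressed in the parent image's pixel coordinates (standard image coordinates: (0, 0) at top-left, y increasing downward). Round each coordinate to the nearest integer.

Crop width = 692 − 93 = 599 px; one third is 199.67 px.
Crop height = 2223 − 1637 = 586 px; one third is 195.33 px.
The top-right point is two-thirds across and one-third down within the crop:
x = 93 + 2 × 199.67 ≈ 492; y = 1637 + 1 × 195.33 ≈ 1832.

x = 492 px, y = 1832 px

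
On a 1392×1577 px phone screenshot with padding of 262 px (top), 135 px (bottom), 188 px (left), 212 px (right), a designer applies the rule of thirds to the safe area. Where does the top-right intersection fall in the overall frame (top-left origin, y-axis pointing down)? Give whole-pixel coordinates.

Content width = 1392 − 188 − 212 = 992 px; content height = 1577 − 262 − 135 = 1180 px.
Top-right is two-thirds across and one-third down within the safe area.
x = 188 + 2 × 992/3 = 188 + 661.33 ≈ 849
y = 262 + 1 × 1180/3 = 262 + 393.33 ≈ 655

(849, 655)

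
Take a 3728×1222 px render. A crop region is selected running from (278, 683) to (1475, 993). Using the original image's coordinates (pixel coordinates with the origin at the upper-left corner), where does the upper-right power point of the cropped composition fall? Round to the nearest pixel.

x = 1076 px, y = 786 px

Crop width = 1475 − 278 = 1197 px; one third is 399.00 px.
Crop height = 993 − 683 = 310 px; one third is 103.33 px.
The upper-right point is two-thirds across and one-third down within the crop:
x = 278 + 2 × 399.00 ≈ 1076; y = 683 + 1 × 103.33 ≈ 786.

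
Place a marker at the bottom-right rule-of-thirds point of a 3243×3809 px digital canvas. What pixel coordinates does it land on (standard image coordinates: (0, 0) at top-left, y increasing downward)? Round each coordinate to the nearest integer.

(2162, 2539)

The bottom-right point sits two-thirds of the way across and two-thirds of the way down.
x = 2 × 3243/3 ≈ 2162; y = 2 × 3809/3 ≈ 2539.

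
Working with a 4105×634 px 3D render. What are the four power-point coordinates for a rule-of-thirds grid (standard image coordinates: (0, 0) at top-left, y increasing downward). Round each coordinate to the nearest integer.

(1368, 211), (2737, 211), (1368, 423), (2737, 423)

One third of 4105 is 1368.33; one third of 634 is 211.33.
Vertical third lines at x = 1368 and x = 2737; horizontal third lines at y = 211 and y = 423.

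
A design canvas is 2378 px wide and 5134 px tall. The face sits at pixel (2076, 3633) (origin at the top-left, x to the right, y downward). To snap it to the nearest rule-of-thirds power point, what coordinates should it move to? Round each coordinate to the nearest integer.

(1585, 3423)

Third lines: x ∈ {793, 1585}, y ∈ {1711, 3423}.
2076 is closer to x = 1585; 3633 is closer to y = 3423.
So the nearest intersection is the lower-right power point.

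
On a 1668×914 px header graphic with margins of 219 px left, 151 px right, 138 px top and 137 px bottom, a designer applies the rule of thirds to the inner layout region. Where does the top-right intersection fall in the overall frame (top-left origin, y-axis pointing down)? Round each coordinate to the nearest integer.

Content width = 1668 − 219 − 151 = 1298 px; content height = 914 − 138 − 137 = 639 px.
Top-right is two-thirds across and one-third down within the inner layout region.
x = 219 + 2 × 1298/3 = 219 + 865.33 ≈ 1084
y = 138 + 1 × 639/3 = 138 + 213.00 ≈ 351

x = 1084 px, y = 351 px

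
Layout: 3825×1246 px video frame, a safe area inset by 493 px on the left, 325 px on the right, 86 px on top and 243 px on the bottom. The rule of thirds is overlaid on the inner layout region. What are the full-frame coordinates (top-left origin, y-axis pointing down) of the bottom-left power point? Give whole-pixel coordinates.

x = 1495 px, y = 697 px

Content width = 3825 − 493 − 325 = 3007 px; content height = 1246 − 86 − 243 = 917 px.
Bottom-left is one-third across and two-thirds down within the inner layout region.
x = 493 + 1 × 3007/3 = 493 + 1002.33 ≈ 1495
y = 86 + 2 × 917/3 = 86 + 611.33 ≈ 697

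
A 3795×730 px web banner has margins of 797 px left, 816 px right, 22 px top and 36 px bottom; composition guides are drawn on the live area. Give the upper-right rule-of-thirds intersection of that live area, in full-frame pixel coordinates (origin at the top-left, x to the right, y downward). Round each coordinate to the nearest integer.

x = 2252 px, y = 246 px

Content width = 3795 − 797 − 816 = 2182 px; content height = 730 − 22 − 36 = 672 px.
Upper-right is two-thirds across and one-third down within the live area.
x = 797 + 2 × 2182/3 = 797 + 1454.67 ≈ 2252
y = 22 + 1 × 672/3 = 22 + 224.00 ≈ 246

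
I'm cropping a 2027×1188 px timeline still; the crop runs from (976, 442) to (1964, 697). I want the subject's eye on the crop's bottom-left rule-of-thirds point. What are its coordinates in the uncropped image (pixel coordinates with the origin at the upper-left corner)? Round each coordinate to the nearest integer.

Crop width = 1964 − 976 = 988 px; one third is 329.33 px.
Crop height = 697 − 442 = 255 px; one third is 85.00 px.
The bottom-left point is one-third across and two-thirds down within the crop:
x = 976 + 1 × 329.33 ≈ 1305; y = 442 + 2 × 85.00 ≈ 612.

(1305, 612)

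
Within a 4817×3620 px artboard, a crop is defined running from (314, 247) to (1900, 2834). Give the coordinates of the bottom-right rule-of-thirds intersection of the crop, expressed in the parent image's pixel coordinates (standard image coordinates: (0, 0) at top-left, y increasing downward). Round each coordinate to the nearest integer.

Crop width = 1900 − 314 = 1586 px; one third is 528.67 px.
Crop height = 2834 − 247 = 2587 px; one third is 862.33 px.
The bottom-right point is two-thirds across and two-thirds down within the crop:
x = 314 + 2 × 528.67 ≈ 1371; y = 247 + 2 × 862.33 ≈ 1972.

x = 1371 px, y = 1972 px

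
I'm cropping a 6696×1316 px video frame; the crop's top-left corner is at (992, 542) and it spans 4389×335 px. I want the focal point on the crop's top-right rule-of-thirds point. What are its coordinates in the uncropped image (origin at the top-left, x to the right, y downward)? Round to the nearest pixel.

One third of the crop width 4389 is 1463.00 px.
One third of the crop height 335 is 111.67 px.
The top-right point is two-thirds across and one-third down within the crop:
x = 992 + 2 × 1463.00 ≈ 3918; y = 542 + 1 × 111.67 ≈ 654.

x = 3918 px, y = 654 px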